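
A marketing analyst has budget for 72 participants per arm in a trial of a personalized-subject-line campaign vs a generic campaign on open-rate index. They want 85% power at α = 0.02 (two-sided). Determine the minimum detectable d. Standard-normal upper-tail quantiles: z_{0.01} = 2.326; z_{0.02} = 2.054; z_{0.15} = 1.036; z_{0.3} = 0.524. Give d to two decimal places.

d_min ≈ 0.56

For two independent groups of n = 72 each: d_min = (z_{α/2} + z_β)·√(2/n).
z-sum = 2.326 + 1.036 = 3.362.
d_min = 3.362 × √(2/72) = 3.362 × 0.1667 = 0.560.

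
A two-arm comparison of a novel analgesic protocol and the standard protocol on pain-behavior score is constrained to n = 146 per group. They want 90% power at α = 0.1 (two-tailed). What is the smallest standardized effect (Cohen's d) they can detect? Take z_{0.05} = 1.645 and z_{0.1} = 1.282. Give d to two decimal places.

For two independent groups of n = 146 each: d_min = (z_{α/2} + z_β)·√(2/n).
z-sum = 1.645 + 1.282 = 2.927.
d_min = 2.927 × √(2/146) = 2.927 × 0.1170 = 0.343.

d_min ≈ 0.34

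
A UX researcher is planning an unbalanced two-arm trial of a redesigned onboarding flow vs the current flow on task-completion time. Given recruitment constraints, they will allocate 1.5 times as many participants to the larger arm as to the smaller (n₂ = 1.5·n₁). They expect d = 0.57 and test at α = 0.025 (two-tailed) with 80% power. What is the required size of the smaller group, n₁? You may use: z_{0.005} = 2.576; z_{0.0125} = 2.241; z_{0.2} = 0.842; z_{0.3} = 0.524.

n₁ = 49

With allocation ratio k = n₂/n₁ = 1.5, Var(x̄₁−x̄₂) = σ²(1/n₁ + 1/(k·n₁)) = σ²·(k+1)/(k·n₁).
So n₁ = (1 + 1/k)·((z_{α/2} + z_β)/d)² = 1.667 × (3.083/0.57)².
n₁ = 1.667 × 29.25 = 48.8.
Round up: n₁ = 49, giving n₂ = ⌈1.5 × 49⌉ = ⌈73.5⌉ = 74.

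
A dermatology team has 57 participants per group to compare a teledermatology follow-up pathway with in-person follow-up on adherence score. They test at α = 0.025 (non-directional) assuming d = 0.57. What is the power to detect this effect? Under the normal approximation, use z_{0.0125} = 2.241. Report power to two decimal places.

power ≈ 0.79

For two equal groups, power = Φ(d·√(n/2) − z_{α/2}).
d·√(n/2) = 0.57 × √(57/2) = 0.57 × 5.339 = 3.043.
z_β = 3.043 − 2.241 = 0.802.
Power = Φ(0.802) = 0.789.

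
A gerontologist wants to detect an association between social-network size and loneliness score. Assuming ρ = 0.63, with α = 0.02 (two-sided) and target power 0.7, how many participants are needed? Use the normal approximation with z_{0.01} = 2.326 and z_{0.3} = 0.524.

n = 18

Fisher's z: C = ½·ln((1+r)/(1−r)) = ½·ln(4.4054) = 0.7414.
n = ((z_{α/2} + z_β)/C)² + 3.
(2.326 + 0.524) / 0.7414 = 2.850 / 0.7414 = 3.844.
n = 3.844² + 3 = 14.78 + 3 = 17.8.
Round up.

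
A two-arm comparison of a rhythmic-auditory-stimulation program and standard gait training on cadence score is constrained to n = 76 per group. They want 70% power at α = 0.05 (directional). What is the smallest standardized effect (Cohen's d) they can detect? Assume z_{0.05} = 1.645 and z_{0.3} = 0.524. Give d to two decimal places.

For two independent groups of n = 76 each: d_min = (z_{α} + z_β)·√(2/n).
z-sum = 1.645 + 0.524 = 2.169.
d_min = 2.169 × √(2/76) = 2.169 × 0.1622 = 0.352.

d_min ≈ 0.35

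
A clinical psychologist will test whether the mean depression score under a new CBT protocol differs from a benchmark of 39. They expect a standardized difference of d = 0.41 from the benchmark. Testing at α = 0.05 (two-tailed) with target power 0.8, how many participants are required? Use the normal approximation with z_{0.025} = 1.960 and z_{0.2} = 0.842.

For a one-sample test: n = ((z_{α/2} + z_β) / d)².
z_{α/2} + z_β = 1.960 + 0.842 = 2.802.
n = (2.802 / 0.41)² = 6.834² = 46.71.
Round up.

n = 47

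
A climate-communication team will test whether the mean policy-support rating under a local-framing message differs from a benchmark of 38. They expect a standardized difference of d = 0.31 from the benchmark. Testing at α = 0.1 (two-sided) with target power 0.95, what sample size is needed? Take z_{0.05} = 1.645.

For a one-sample test: n = ((z_{α/2} + z_β) / d)².
z_{α/2} + z_β = 1.645 + 1.645 = 3.290.
n = (3.290 / 0.31)² = 10.613² = 112.63.
Round up.

n = 113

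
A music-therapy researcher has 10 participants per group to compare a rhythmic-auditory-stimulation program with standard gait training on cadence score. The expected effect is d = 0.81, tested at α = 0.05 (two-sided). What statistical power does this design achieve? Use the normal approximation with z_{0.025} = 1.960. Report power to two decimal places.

For two equal groups, power = Φ(d·√(n/2) − z_{α/2}).
d·√(n/2) = 0.81 × √(10/2) = 0.81 × 2.236 = 1.811.
z_β = 1.811 − 1.960 = -0.149.
Power = Φ(-0.149) = 0.441.

power ≈ 0.44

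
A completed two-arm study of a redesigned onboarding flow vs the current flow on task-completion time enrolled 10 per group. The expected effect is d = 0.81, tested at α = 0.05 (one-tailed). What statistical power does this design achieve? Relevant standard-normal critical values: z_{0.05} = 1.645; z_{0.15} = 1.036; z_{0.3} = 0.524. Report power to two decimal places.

For two equal groups, power = Φ(d·√(n/2) − z_{α}).
d·√(n/2) = 0.81 × √(10/2) = 0.81 × 2.236 = 1.811.
z_β = 1.811 − 1.645 = 0.166.
Power = Φ(0.166) = 0.566.

power ≈ 0.57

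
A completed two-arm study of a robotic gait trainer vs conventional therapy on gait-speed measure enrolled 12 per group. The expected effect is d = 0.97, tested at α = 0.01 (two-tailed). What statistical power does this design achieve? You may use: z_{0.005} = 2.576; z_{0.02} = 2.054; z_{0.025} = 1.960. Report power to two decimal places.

power ≈ 0.42

For two equal groups, power = Φ(d·√(n/2) − z_{α/2}).
d·√(n/2) = 0.97 × √(12/2) = 0.97 × 2.449 = 2.376.
z_β = 2.376 − 2.576 = -0.200.
Power = Φ(-0.200) = 0.421.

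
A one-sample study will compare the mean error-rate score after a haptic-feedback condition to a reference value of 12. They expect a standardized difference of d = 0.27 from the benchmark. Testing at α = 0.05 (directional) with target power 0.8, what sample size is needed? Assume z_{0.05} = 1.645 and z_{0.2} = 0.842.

n = 85

For a one-sample test: n = ((z_{α} + z_β) / d)².
z_{α} + z_β = 1.645 + 0.842 = 2.487.
n = (2.487 / 0.27)² = 9.211² = 84.84.
Round up.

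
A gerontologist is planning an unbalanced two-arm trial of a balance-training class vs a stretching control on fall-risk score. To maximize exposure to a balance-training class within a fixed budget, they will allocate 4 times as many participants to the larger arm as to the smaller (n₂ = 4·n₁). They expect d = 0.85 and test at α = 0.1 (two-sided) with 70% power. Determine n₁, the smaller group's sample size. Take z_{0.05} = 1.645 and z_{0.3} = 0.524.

n₁ = 9

With allocation ratio k = n₂/n₁ = 4, Var(x̄₁−x̄₂) = σ²(1/n₁ + 1/(k·n₁)) = σ²·(k+1)/(k·n₁).
So n₁ = (1 + 1/k)·((z_{α/2} + z_β)/d)² = 1.250 × (2.169/0.85)².
n₁ = 1.250 × 6.51 = 8.1.
Round up: n₁ = 9, giving n₂ = 4 × 9 = 36.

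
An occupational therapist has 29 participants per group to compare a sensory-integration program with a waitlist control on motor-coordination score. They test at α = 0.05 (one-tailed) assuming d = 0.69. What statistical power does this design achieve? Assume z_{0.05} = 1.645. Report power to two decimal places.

power ≈ 0.84

For two equal groups, power = Φ(d·√(n/2) − z_{α}).
d·√(n/2) = 0.69 × √(29/2) = 0.69 × 3.808 = 2.627.
z_β = 2.627 − 1.645 = 0.982.
Power = Φ(0.982) = 0.837.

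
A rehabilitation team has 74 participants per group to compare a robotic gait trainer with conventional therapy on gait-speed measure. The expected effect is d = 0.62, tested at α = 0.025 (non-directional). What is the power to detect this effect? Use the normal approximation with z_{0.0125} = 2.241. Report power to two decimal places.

For two equal groups, power = Φ(d·√(n/2) − z_{α/2}).
d·√(n/2) = 0.62 × √(74/2) = 0.62 × 6.083 = 3.771.
z_β = 3.771 − 2.241 = 1.530.
Power = Φ(1.530) = 0.937.

power ≈ 0.94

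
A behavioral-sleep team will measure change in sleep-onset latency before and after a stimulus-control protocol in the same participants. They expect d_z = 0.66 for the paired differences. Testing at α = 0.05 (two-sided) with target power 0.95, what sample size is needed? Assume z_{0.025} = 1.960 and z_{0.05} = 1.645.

For a paired (one-sample on differences) test: n = ((z_{α/2} + z_β) / d)².
z_{α/2} + z_β = 1.960 + 1.645 = 3.605.
n = (3.605 / 0.66)² = 5.462² = 29.83.
Round up.

n = 30 pairs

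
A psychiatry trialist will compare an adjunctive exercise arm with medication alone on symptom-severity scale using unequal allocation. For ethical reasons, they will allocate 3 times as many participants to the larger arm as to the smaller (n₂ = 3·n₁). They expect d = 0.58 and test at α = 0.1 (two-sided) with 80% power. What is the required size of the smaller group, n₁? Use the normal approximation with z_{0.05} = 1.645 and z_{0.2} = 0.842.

n₁ = 25

With allocation ratio k = n₂/n₁ = 3, Var(x̄₁−x̄₂) = σ²(1/n₁ + 1/(k·n₁)) = σ²·(k+1)/(k·n₁).
So n₁ = (1 + 1/k)·((z_{α/2} + z_β)/d)² = 1.333 × (2.487/0.58)².
n₁ = 1.333 × 18.39 = 24.5.
Round up: n₁ = 25, giving n₂ = 3 × 25 = 75.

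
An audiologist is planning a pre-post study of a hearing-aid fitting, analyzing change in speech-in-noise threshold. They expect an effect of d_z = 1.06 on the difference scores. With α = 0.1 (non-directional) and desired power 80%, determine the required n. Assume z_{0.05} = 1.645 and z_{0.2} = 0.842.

For a paired (one-sample on differences) test: n = ((z_{α/2} + z_β) / d)².
z_{α/2} + z_β = 1.645 + 0.842 = 2.487.
n = (2.487 / 1.06)² = 2.346² = 5.50.
Round up.

n = 6 pairs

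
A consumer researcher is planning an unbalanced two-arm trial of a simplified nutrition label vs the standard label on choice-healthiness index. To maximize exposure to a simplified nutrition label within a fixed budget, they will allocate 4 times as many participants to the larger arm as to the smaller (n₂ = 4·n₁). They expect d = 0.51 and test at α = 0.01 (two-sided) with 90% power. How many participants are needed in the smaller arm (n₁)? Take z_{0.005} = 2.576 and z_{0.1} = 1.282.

n₁ = 72

With allocation ratio k = n₂/n₁ = 4, Var(x̄₁−x̄₂) = σ²(1/n₁ + 1/(k·n₁)) = σ²·(k+1)/(k·n₁).
So n₁ = (1 + 1/k)·((z_{α/2} + z_β)/d)² = 1.250 × (3.858/0.51)².
n₁ = 1.250 × 57.22 = 71.5.
Round up: n₁ = 72, giving n₂ = 4 × 72 = 288.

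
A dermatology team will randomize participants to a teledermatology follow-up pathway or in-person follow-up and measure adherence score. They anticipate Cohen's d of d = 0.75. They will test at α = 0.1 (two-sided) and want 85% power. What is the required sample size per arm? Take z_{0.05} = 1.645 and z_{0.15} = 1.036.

For two independent groups with equal n: n = 2·((z_{α/2} + z_β) / d)².
z_{α/2} + z_β = 1.645 + 1.036 = 2.681.
n = 2 × (2.681 / 0.75)² = 2 × 3.575² = 2 × 12.78 = 25.6.
Round up to the next whole participant.

n = 26 per group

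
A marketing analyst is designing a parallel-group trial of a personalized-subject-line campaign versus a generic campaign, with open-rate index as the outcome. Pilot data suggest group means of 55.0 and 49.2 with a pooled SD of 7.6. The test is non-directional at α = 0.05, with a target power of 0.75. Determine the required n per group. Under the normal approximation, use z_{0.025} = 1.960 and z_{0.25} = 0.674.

n = 24 per group

Cohen's d = |M₁ − M₂| / SD_pooled = |55.0 − 49.2| / 7.6 = 5.8 / 7.6 = 0.763.
For two independent groups with equal n: n = 2·((z_{α/2} + z_β) / d)².
z_{α/2} + z_β = 1.960 + 0.674 = 2.634.
n = 2 × (2.634 / 0.763)² = 2 × 3.452² = 2 × 11.92 = 23.8.
Round up to the next whole participant.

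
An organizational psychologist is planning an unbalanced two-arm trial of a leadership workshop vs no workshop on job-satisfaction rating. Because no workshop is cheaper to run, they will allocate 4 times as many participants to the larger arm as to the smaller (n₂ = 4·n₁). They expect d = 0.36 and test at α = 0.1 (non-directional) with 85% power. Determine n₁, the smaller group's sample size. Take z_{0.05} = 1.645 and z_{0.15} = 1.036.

With allocation ratio k = n₂/n₁ = 4, Var(x̄₁−x̄₂) = σ²(1/n₁ + 1/(k·n₁)) = σ²·(k+1)/(k·n₁).
So n₁ = (1 + 1/k)·((z_{α/2} + z_β)/d)² = 1.250 × (2.681/0.36)².
n₁ = 1.250 × 55.46 = 69.3.
Round up: n₁ = 70, giving n₂ = 4 × 70 = 280.

n₁ = 70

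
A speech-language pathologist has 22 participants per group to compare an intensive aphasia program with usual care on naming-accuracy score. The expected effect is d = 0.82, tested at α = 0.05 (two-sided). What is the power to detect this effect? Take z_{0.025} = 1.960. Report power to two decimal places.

For two equal groups, power = Φ(d·√(n/2) − z_{α/2}).
d·√(n/2) = 0.82 × √(22/2) = 0.82 × 3.317 = 2.720.
z_β = 2.720 − 1.960 = 0.760.
Power = Φ(0.760) = 0.776.

power ≈ 0.78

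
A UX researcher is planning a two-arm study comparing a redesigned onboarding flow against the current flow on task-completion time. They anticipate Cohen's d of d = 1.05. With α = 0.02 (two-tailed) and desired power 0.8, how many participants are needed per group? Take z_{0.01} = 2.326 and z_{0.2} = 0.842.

n = 19 per group

For two independent groups with equal n: n = 2·((z_{α/2} + z_β) / d)².
z_{α/2} + z_β = 2.326 + 0.842 = 3.168.
n = 2 × (3.168 / 1.05)² = 2 × 3.017² = 2 × 9.10 = 18.2.
Round up to the next whole participant.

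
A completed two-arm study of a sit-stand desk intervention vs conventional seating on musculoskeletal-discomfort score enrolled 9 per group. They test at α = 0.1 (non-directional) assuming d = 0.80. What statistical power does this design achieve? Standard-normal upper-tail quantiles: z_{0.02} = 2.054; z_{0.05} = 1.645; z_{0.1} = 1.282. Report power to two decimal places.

For two equal groups, power = Φ(d·√(n/2) − z_{α/2}).
d·√(n/2) = 0.80 × √(9/2) = 0.80 × 2.121 = 1.697.
z_β = 1.697 − 1.645 = 0.052.
Power = Φ(0.052) = 0.521.

power ≈ 0.52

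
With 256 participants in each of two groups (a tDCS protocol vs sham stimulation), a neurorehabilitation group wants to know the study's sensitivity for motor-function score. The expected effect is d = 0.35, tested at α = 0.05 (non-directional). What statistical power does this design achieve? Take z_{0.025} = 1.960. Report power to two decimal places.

power ≈ 0.98

For two equal groups, power = Φ(d·√(n/2) − z_{α/2}).
d·√(n/2) = 0.35 × √(256/2) = 0.35 × 11.314 = 3.960.
z_β = 3.960 − 1.960 = 2.000.
Power = Φ(2.000) = 0.977.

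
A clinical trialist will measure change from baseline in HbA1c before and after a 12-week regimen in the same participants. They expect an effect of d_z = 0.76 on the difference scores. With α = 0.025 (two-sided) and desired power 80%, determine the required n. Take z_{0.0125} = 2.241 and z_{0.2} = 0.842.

n = 17 pairs

For a paired (one-sample on differences) test: n = ((z_{α/2} + z_β) / d)².
z_{α/2} + z_β = 2.241 + 0.842 = 3.083.
n = (3.083 / 0.76)² = 4.057² = 16.46.
Round up.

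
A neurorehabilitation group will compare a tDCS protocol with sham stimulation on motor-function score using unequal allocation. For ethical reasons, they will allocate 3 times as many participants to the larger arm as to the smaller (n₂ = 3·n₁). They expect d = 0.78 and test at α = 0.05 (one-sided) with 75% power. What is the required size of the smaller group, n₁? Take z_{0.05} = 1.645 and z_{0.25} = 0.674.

n₁ = 12

With allocation ratio k = n₂/n₁ = 3, Var(x̄₁−x̄₂) = σ²(1/n₁ + 1/(k·n₁)) = σ²·(k+1)/(k·n₁).
So n₁ = (1 + 1/k)·((z_{α} + z_β)/d)² = 1.333 × (2.319/0.78)².
n₁ = 1.333 × 8.84 = 11.8.
Round up: n₁ = 12, giving n₂ = 3 × 12 = 36.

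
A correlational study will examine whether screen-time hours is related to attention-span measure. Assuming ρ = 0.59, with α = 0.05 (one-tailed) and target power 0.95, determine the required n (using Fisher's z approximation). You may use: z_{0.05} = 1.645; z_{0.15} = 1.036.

n = 27

Fisher's z: C = ½·ln((1+r)/(1−r)) = ½·ln(3.8780) = 0.6777.
n = ((z_{α} + z_β)/C)² + 3.
(1.645 + 1.645) / 0.6777 = 3.290 / 0.6777 = 4.855.
n = 4.855² + 3 = 23.57 + 3 = 26.6.
Round up.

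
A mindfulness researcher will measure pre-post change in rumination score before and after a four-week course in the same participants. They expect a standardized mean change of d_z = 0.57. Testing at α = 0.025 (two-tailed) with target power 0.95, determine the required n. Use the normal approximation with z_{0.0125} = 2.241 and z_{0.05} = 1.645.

n = 47 pairs

For a paired (one-sample on differences) test: n = ((z_{α/2} + z_β) / d)².
z_{α/2} + z_β = 2.241 + 1.645 = 3.886.
n = (3.886 / 0.57)² = 6.818² = 46.48.
Round up.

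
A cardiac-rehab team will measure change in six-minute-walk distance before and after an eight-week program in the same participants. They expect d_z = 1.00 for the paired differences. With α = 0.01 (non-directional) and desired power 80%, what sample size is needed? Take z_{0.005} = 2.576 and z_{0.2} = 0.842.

For a paired (one-sample on differences) test: n = ((z_{α/2} + z_β) / d)².
z_{α/2} + z_β = 2.576 + 0.842 = 3.418.
n = (3.418 / 1.00)² = 3.418² = 11.68.
Round up.

n = 12 pairs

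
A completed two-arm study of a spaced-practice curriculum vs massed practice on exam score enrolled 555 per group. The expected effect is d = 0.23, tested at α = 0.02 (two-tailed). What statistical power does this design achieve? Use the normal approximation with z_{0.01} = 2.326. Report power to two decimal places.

power ≈ 0.93

For two equal groups, power = Φ(d·√(n/2) − z_{α/2}).
d·√(n/2) = 0.23 × √(555/2) = 0.23 × 16.658 = 3.831.
z_β = 3.831 − 2.326 = 1.505.
Power = Φ(1.505) = 0.934.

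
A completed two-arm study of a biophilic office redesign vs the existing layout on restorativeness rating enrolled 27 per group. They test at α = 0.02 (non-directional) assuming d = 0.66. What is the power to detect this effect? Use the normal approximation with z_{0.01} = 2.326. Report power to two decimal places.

For two equal groups, power = Φ(d·√(n/2) − z_{α/2}).
d·√(n/2) = 0.66 × √(27/2) = 0.66 × 3.674 = 2.425.
z_β = 2.425 − 2.326 = 0.099.
Power = Φ(0.099) = 0.539.

power ≈ 0.54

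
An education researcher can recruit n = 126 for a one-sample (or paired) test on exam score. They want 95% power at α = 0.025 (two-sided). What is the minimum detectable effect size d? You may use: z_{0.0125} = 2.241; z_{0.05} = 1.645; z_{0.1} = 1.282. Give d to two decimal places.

For a single sample (or paired design) of n = 126: d_min = (z_{α/2} + z_β)/√n.
z-sum = 2.241 + 1.645 = 3.886.
d_min = 3.886 / √126 = 3.886 / 11.225 = 0.346.

d_min ≈ 0.35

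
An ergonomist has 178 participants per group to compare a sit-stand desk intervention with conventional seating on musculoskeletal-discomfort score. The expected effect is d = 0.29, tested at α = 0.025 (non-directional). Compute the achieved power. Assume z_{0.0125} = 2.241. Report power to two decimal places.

For two equal groups, power = Φ(d·√(n/2) − z_{α/2}).
d·√(n/2) = 0.29 × √(178/2) = 0.29 × 9.434 = 2.736.
z_β = 2.736 − 2.241 = 0.495.
Power = Φ(0.495) = 0.690.

power ≈ 0.69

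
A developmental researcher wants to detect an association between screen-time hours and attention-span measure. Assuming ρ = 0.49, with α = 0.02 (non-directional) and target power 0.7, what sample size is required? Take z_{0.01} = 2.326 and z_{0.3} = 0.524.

Fisher's z: C = ½·ln((1+r)/(1−r)) = ½·ln(2.9216) = 0.5361.
n = ((z_{α/2} + z_β)/C)² + 3.
(2.326 + 0.524) / 0.5361 = 2.850 / 0.5361 = 5.316.
n = 5.316² + 3 = 28.26 + 3 = 31.3.
Round up.

n = 32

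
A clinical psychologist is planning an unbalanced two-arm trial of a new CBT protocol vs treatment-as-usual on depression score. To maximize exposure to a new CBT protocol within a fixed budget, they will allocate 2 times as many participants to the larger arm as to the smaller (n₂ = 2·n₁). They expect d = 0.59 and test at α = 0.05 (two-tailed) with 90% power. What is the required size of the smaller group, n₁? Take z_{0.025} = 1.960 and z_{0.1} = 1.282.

With allocation ratio k = n₂/n₁ = 2, Var(x̄₁−x̄₂) = σ²(1/n₁ + 1/(k·n₁)) = σ²·(k+1)/(k·n₁).
So n₁ = (1 + 1/k)·((z_{α/2} + z_β)/d)² = 1.500 × (3.242/0.59)².
n₁ = 1.500 × 30.19 = 45.3.
Round up: n₁ = 46, giving n₂ = 2 × 46 = 92.

n₁ = 46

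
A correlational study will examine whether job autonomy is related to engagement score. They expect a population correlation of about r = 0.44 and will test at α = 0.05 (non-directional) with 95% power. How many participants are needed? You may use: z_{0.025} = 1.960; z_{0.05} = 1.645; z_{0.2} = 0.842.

Fisher's z: C = ½·ln((1+r)/(1−r)) = ½·ln(2.5714) = 0.4722.
n = ((z_{α/2} + z_β)/C)² + 3.
(1.960 + 1.645) / 0.4722 = 3.605 / 0.4722 = 7.634.
n = 7.634² + 3 = 58.29 + 3 = 61.3.
Round up.

n = 62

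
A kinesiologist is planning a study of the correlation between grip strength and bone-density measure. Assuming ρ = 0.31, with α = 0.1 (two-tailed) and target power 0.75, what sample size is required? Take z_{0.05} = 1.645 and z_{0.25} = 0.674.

Fisher's z: C = ½·ln((1+r)/(1−r)) = ½·ln(1.8986) = 0.3205.
n = ((z_{α/2} + z_β)/C)² + 3.
(1.645 + 0.674) / 0.3205 = 2.319 / 0.3205 = 7.236.
n = 7.236² + 3 = 52.35 + 3 = 55.4.
Round up.

n = 56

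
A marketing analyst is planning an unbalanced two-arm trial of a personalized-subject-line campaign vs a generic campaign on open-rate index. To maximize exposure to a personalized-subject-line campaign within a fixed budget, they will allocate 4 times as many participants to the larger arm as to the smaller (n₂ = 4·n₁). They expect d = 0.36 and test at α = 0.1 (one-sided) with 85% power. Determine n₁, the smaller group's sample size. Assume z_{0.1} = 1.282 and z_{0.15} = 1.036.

With allocation ratio k = n₂/n₁ = 4, Var(x̄₁−x̄₂) = σ²(1/n₁ + 1/(k·n₁)) = σ²·(k+1)/(k·n₁).
So n₁ = (1 + 1/k)·((z_{α} + z_β)/d)² = 1.250 × (2.318/0.36)².
n₁ = 1.250 × 41.46 = 51.8.
Round up: n₁ = 52, giving n₂ = 4 × 52 = 208.

n₁ = 52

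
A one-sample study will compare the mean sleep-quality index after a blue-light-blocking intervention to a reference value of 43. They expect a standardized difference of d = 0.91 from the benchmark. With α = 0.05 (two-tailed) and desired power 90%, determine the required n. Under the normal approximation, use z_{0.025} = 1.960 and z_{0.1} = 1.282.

For a one-sample test: n = ((z_{α/2} + z_β) / d)².
z_{α/2} + z_β = 1.960 + 1.282 = 3.242.
n = (3.242 / 0.91)² = 3.563² = 12.69.
Round up.

n = 13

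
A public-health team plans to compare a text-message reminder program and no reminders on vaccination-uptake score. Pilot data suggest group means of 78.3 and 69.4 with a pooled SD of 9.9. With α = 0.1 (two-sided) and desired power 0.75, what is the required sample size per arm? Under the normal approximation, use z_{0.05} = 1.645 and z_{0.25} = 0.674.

n = 14 per group

Cohen's d = |M₁ − M₂| / SD_pooled = |78.3 − 69.4| / 9.9 = 8.9 / 9.9 = 0.899.
For two independent groups with equal n: n = 2·((z_{α/2} + z_β) / d)².
z_{α/2} + z_β = 1.645 + 0.674 = 2.319.
n = 2 × (2.319 / 0.899)² = 2 × 2.580² = 2 × 6.65 = 13.3.
Round up to the next whole participant.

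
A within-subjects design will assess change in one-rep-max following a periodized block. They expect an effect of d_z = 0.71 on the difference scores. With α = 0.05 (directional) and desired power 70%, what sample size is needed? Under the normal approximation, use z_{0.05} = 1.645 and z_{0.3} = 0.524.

n = 10 pairs

For a paired (one-sample on differences) test: n = ((z_{α} + z_β) / d)².
z_{α} + z_β = 1.645 + 0.524 = 2.169.
n = (2.169 / 0.71)² = 3.055² = 9.33.
Round up.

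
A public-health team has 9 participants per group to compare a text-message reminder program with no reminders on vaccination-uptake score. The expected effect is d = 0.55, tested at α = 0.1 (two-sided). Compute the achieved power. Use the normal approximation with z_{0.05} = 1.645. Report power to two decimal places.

power ≈ 0.32

For two equal groups, power = Φ(d·√(n/2) − z_{α/2}).
d·√(n/2) = 0.55 × √(9/2) = 0.55 × 2.121 = 1.167.
z_β = 1.167 − 1.645 = -0.478.
Power = Φ(-0.478) = 0.316.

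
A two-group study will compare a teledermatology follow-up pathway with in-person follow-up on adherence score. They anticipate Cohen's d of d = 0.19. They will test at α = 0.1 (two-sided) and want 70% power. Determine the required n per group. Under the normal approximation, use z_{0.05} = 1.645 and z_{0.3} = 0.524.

n = 261 per group

For two independent groups with equal n: n = 2·((z_{α/2} + z_β) / d)².
z_{α/2} + z_β = 1.645 + 0.524 = 2.169.
n = 2 × (2.169 / 0.19)² = 2 × 11.416² = 2 × 130.32 = 260.6.
Round up to the next whole participant.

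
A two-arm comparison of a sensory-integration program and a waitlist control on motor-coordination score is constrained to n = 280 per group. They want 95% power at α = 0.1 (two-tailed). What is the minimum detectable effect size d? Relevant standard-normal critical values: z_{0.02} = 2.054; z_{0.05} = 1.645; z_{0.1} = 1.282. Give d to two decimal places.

d_min ≈ 0.28

For two independent groups of n = 280 each: d_min = (z_{α/2} + z_β)·√(2/n).
z-sum = 1.645 + 1.645 = 3.290.
d_min = 3.290 × √(2/280) = 3.290 × 0.0845 = 0.278.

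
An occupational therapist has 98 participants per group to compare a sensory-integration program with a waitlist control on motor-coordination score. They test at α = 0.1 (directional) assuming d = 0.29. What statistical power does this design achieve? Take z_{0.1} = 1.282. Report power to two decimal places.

power ≈ 0.77

For two equal groups, power = Φ(d·√(n/2) − z_{α}).
d·√(n/2) = 0.29 × √(98/2) = 0.29 × 7.000 = 2.030.
z_β = 2.030 − 1.282 = 0.748.
Power = Φ(0.748) = 0.773.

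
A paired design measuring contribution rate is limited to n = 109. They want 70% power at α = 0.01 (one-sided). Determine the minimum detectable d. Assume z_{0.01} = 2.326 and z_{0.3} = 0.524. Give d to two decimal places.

For a single sample (or paired design) of n = 109: d_min = (z_{α} + z_β)/√n.
z-sum = 2.326 + 0.524 = 2.850.
d_min = 2.850 / √109 = 2.850 / 10.440 = 0.273.

d_min ≈ 0.27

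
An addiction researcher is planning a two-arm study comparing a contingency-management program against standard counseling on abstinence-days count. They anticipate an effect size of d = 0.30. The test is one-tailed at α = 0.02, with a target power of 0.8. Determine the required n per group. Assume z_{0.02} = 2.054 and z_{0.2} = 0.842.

For two independent groups with equal n: n = 2·((z_{α} + z_β) / d)².
z_{α} + z_β = 2.054 + 0.842 = 2.896.
n = 2 × (2.896 / 0.30)² = 2 × 9.653² = 2 × 93.19 = 186.4.
Round up to the next whole participant.

n = 187 per group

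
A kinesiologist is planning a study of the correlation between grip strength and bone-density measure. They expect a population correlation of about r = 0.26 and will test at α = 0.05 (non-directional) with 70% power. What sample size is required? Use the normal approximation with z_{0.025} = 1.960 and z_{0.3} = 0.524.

Fisher's z: C = ½·ln((1+r)/(1−r)) = ½·ln(1.7027) = 0.2661.
n = ((z_{α/2} + z_β)/C)² + 3.
(1.960 + 0.524) / 0.2661 = 2.484 / 0.2661 = 9.335.
n = 9.335² + 3 = 87.14 + 3 = 90.1.
Round up.

n = 91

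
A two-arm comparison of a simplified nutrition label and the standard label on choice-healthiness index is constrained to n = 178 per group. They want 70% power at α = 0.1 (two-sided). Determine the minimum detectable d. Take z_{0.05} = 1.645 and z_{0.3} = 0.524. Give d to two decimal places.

For two independent groups of n = 178 each: d_min = (z_{α/2} + z_β)·√(2/n).
z-sum = 1.645 + 0.524 = 2.169.
d_min = 2.169 × √(2/178) = 2.169 × 0.1060 = 0.230.

d_min ≈ 0.23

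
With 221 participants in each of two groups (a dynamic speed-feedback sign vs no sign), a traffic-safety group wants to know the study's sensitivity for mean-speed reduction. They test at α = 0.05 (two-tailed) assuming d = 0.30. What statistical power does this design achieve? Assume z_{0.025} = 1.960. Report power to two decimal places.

For two equal groups, power = Φ(d·√(n/2) − z_{α/2}).
d·√(n/2) = 0.30 × √(221/2) = 0.30 × 10.512 = 3.154.
z_β = 3.154 − 1.960 = 1.194.
Power = Φ(1.194) = 0.884.

power ≈ 0.88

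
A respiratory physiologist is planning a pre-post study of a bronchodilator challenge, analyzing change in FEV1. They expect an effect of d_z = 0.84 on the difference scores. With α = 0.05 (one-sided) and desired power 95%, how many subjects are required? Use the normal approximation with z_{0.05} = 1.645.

n = 16 pairs

For a paired (one-sample on differences) test: n = ((z_{α} + z_β) / d)².
z_{α} + z_β = 1.645 + 1.645 = 3.290.
n = (3.290 / 0.84)² = 3.917² = 15.34.
Round up.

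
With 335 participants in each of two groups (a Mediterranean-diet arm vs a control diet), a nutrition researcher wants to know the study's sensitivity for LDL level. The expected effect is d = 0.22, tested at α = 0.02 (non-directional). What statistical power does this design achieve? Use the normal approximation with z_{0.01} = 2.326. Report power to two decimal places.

For two equal groups, power = Φ(d·√(n/2) − z_{α/2}).
d·√(n/2) = 0.22 × √(335/2) = 0.22 × 12.942 = 2.847.
z_β = 2.847 − 2.326 = 0.521.
Power = Φ(0.521) = 0.699.

power ≈ 0.70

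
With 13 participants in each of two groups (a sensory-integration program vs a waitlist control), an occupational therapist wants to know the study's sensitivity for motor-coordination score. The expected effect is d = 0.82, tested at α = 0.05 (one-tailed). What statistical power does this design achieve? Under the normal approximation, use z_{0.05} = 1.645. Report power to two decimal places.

For two equal groups, power = Φ(d·√(n/2) − z_{α}).
d·√(n/2) = 0.82 × √(13/2) = 0.82 × 2.550 = 2.091.
z_β = 2.091 − 1.645 = 0.446.
Power = Φ(0.446) = 0.672.

power ≈ 0.67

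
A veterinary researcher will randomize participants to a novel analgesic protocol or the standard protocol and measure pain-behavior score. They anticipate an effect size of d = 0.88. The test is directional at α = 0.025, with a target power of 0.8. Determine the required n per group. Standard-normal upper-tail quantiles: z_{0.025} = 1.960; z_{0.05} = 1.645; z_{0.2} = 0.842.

n = 21 per group

For two independent groups with equal n: n = 2·((z_{α} + z_β) / d)².
z_{α} + z_β = 1.960 + 0.842 = 2.802.
n = 2 × (2.802 / 0.88)² = 2 × 3.184² = 2 × 10.14 = 20.3.
Round up to the next whole participant.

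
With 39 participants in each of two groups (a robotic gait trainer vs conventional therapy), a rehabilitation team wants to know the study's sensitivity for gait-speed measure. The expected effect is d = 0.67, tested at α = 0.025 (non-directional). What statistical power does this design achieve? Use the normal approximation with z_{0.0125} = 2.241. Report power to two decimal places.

For two equal groups, power = Φ(d·√(n/2) − z_{α/2}).
d·√(n/2) = 0.67 × √(39/2) = 0.67 × 4.416 = 2.959.
z_β = 2.959 − 2.241 = 0.718.
Power = Φ(0.718) = 0.764.

power ≈ 0.76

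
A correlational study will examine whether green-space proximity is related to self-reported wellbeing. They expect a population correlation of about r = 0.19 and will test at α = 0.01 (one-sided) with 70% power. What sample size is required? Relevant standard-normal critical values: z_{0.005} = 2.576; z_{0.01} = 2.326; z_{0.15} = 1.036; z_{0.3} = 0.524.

Fisher's z: C = ½·ln((1+r)/(1−r)) = ½·ln(1.4691) = 0.1923.
n = ((z_{α} + z_β)/C)² + 3.
(2.326 + 0.524) / 0.1923 = 2.850 / 0.1923 = 14.821.
n = 14.821² + 3 = 219.65 + 3 = 222.6.
Round up.

n = 223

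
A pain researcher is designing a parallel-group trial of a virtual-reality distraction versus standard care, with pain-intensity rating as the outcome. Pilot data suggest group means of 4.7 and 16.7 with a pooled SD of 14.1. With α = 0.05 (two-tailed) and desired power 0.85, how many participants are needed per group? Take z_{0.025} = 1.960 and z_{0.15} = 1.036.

Cohen's d = |M₁ − M₂| / SD_pooled = |4.7 − 16.7| / 14.1 = 12.0 / 14.1 = 0.851.
For two independent groups with equal n: n = 2·((z_{α/2} + z_β) / d)².
z_{α/2} + z_β = 1.960 + 1.036 = 2.996.
n = 2 × (2.996 / 0.851)² = 2 × 3.521² = 2 × 12.39 = 24.8.
Round up to the next whole participant.

n = 25 per group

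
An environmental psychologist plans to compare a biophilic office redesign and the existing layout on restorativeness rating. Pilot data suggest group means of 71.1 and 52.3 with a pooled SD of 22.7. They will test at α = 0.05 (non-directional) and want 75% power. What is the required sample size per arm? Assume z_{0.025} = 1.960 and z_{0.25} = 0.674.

Cohen's d = |M₁ − M₂| / SD_pooled = |71.1 − 52.3| / 22.7 = 18.8 / 22.7 = 0.828.
For two independent groups with equal n: n = 2·((z_{α/2} + z_β) / d)².
z_{α/2} + z_β = 1.960 + 0.674 = 2.634.
n = 2 × (2.634 / 0.828)² = 2 × 3.181² = 2 × 10.12 = 20.2.
Round up to the next whole participant.

n = 21 per group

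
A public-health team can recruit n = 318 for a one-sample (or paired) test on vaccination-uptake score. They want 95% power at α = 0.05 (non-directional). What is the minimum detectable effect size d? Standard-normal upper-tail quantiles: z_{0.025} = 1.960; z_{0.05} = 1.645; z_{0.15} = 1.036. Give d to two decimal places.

d_min ≈ 0.20

For a single sample (or paired design) of n = 318: d_min = (z_{α/2} + z_β)/√n.
z-sum = 1.960 + 1.645 = 3.605.
d_min = 3.605 / √318 = 3.605 / 17.833 = 0.202.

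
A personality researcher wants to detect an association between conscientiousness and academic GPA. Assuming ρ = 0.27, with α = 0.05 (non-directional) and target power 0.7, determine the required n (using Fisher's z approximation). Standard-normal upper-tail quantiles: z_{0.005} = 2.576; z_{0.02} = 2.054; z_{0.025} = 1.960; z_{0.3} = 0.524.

n = 84

Fisher's z: C = ½·ln((1+r)/(1−r)) = ½·ln(1.7397) = 0.2769.
n = ((z_{α/2} + z_β)/C)² + 3.
(1.960 + 0.524) / 0.2769 = 2.484 / 0.2769 = 8.971.
n = 8.971² + 3 = 80.47 + 3 = 83.5.
Round up.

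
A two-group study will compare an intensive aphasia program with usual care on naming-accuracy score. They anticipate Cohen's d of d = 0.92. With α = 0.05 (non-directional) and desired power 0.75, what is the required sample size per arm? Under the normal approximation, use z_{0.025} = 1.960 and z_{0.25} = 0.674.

n = 17 per group

For two independent groups with equal n: n = 2·((z_{α/2} + z_β) / d)².
z_{α/2} + z_β = 1.960 + 0.674 = 2.634.
n = 2 × (2.634 / 0.92)² = 2 × 2.863² = 2 × 8.20 = 16.4.
Round up to the next whole participant.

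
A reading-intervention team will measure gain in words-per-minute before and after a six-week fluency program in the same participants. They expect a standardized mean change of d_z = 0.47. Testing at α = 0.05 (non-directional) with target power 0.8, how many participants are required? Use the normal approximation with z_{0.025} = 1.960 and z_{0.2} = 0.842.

n = 36 pairs

For a paired (one-sample on differences) test: n = ((z_{α/2} + z_β) / d)².
z_{α/2} + z_β = 1.960 + 0.842 = 2.802.
n = (2.802 / 0.47)² = 5.962² = 35.54.
Round up.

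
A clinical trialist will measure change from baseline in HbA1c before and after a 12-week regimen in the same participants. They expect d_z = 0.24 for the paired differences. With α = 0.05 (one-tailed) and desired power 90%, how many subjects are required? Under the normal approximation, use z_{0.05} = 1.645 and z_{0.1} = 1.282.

n = 149 pairs

For a paired (one-sample on differences) test: n = ((z_{α} + z_β) / d)².
z_{α} + z_β = 1.645 + 1.282 = 2.927.
n = (2.927 / 0.24)² = 12.196² = 148.74.
Round up.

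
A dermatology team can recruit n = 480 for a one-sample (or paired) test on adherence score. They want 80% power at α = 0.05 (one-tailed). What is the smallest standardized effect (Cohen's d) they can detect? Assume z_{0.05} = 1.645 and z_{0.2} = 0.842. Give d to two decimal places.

For a single sample (or paired design) of n = 480: d_min = (z_{α} + z_β)/√n.
z-sum = 1.645 + 0.842 = 2.487.
d_min = 2.487 / √480 = 2.487 / 21.909 = 0.114.

d_min ≈ 0.11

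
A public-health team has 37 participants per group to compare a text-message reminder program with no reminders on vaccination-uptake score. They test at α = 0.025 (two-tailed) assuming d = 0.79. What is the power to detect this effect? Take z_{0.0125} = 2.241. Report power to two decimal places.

For two equal groups, power = Φ(d·√(n/2) − z_{α/2}).
d·√(n/2) = 0.79 × √(37/2) = 0.79 × 4.301 = 3.398.
z_β = 3.398 − 2.241 = 1.157.
Power = Φ(1.157) = 0.876.

power ≈ 0.88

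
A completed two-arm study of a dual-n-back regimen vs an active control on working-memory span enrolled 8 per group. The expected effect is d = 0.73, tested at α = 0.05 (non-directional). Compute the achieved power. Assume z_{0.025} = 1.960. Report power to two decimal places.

power ≈ 0.31

For two equal groups, power = Φ(d·√(n/2) − z_{α/2}).
d·√(n/2) = 0.73 × √(8/2) = 0.73 × 2.000 = 1.460.
z_β = 1.460 − 1.960 = -0.500.
Power = Φ(-0.500) = 0.309.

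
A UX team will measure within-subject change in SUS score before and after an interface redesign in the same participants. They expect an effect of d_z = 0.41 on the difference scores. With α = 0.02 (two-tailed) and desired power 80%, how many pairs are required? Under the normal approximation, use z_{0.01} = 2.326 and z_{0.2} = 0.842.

For a paired (one-sample on differences) test: n = ((z_{α/2} + z_β) / d)².
z_{α/2} + z_β = 2.326 + 0.842 = 3.168.
n = (3.168 / 0.41)² = 7.727² = 59.70.
Round up.

n = 60 pairs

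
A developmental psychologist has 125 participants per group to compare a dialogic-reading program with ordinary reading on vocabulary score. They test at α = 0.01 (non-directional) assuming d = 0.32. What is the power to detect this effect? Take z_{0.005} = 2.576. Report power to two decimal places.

power ≈ 0.48

For two equal groups, power = Φ(d·√(n/2) − z_{α/2}).
d·√(n/2) = 0.32 × √(125/2) = 0.32 × 7.906 = 2.530.
z_β = 2.530 − 2.576 = -0.046.
Power = Φ(-0.046) = 0.482.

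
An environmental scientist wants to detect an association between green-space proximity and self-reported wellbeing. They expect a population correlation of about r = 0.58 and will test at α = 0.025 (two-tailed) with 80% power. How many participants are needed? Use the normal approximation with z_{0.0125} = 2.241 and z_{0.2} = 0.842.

Fisher's z: C = ½·ln((1+r)/(1−r)) = ½·ln(3.7619) = 0.6625.
n = ((z_{α/2} + z_β)/C)² + 3.
(2.241 + 0.842) / 0.6625 = 3.083 / 0.6625 = 4.654.
n = 4.654² + 3 = 21.66 + 3 = 24.7.
Round up.

n = 25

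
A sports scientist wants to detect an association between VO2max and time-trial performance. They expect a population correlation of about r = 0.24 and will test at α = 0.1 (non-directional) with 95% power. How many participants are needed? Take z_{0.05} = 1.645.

Fisher's z: C = ½·ln((1+r)/(1−r)) = ½·ln(1.6316) = 0.2448.
n = ((z_{α/2} + z_β)/C)² + 3.
(1.645 + 1.645) / 0.2448 = 3.290 / 0.2448 = 13.440.
n = 13.440² + 3 = 180.62 + 3 = 183.6.
Round up.

n = 184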